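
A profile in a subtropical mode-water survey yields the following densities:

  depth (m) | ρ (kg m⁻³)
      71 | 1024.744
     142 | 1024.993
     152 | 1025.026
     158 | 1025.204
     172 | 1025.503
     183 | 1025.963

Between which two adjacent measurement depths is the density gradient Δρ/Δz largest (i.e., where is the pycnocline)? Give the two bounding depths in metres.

172–183 m

Compute the density gradient over each adjacent pair:
  71–142 m: Δρ/Δz = 0.249/71 = 3.5 × 10⁻³ kg m⁻⁴
  142–152 m: Δρ/Δz = 0.033/10 = 3.3 × 10⁻³ kg m⁻⁴
  152–158 m: Δρ/Δz = 0.178/6 = 0.030 kg m⁻⁴
  158–172 m: Δρ/Δz = 0.299/14 = 0.021 kg m⁻⁴
  172–183 m: Δρ/Δz = 0.460/11 = 0.042 kg m⁻⁴
The largest gradient is in the 172–183 m interval — the pycnocline.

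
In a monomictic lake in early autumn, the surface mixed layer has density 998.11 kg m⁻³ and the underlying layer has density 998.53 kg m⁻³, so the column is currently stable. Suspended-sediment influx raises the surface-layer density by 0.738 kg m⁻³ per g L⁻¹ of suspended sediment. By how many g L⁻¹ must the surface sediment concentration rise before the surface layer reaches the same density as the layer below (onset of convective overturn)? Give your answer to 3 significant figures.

Density deficit of the surface layer: 998.53 − 998.11 = 0.42 kg m⁻³.
Required change = 0.42 / 0.738 = 0.569 g L⁻¹.

0.569 g L⁻¹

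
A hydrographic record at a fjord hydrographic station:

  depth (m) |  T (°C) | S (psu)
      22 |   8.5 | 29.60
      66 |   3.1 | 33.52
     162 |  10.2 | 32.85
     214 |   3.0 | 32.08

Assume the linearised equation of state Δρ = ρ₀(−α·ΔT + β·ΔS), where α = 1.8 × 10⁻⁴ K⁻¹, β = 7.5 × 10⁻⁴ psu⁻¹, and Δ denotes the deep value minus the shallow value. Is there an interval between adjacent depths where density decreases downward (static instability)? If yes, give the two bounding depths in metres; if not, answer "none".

Evaluate Δρ/ρ₀ = −αΔT + βΔS across each adjacent pair:
  22–66 m: −αΔT+βΔS = −(1.8 × 10⁻⁴)(-5.4)+(7.5 × 10⁻⁴)(+3.92) = 3.9 × 10⁻³ → stable
  66–162 m: −αΔT+βΔS = −(1.8 × 10⁻⁴)(+7.1)+(7.5 × 10⁻⁴)(-0.67) = -1.8 × 10⁻³ → UNSTABLE
  162–214 m: −αΔT+βΔS = −(1.8 × 10⁻⁴)(-7.2)+(7.5 × 10⁻⁴)(-0.77) = 7.2 × 10⁻⁴ → stable
The 66–162 m interval has Δρ < 0: lighter water underlies denser water.

66–162 m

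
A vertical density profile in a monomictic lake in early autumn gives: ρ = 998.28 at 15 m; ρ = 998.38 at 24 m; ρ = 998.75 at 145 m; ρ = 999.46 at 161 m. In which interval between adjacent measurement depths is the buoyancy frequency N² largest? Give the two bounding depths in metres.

Compute the density gradient over each adjacent pair:
  15–24 m: Δρ/Δz = 0.10/9 = 0.011 kg m⁻⁴
  24–145 m: Δρ/Δz = 0.37/121 = 3.1 × 10⁻³ kg m⁻⁴
  145–161 m: Δρ/Δz = 0.71/16 = 0.044 kg m⁻⁴
The largest gradient is in the 145–161 m interval — the pycnocline.

145–161 m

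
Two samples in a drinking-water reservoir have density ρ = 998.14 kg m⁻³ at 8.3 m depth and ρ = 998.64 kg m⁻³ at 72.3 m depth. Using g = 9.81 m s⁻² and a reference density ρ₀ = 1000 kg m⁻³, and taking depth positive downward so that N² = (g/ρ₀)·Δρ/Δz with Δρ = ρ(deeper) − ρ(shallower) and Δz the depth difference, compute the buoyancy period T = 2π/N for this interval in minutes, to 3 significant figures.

12.0 min

Δρ = 998.64 − 998.14 = 0.50 kg m⁻³ over Δz = 72.3 − 8.3 = 64 m.
N² = (9.81/1000) × (0.50/64) = 7.6641 × 10⁻⁵ s⁻².
N = √(7.6641 × 10⁻⁵) = 8.7545 × 10⁻³ rad s⁻¹, so T = 2π/N = 717.71 s = 11.962 min ≈ 12.0 min.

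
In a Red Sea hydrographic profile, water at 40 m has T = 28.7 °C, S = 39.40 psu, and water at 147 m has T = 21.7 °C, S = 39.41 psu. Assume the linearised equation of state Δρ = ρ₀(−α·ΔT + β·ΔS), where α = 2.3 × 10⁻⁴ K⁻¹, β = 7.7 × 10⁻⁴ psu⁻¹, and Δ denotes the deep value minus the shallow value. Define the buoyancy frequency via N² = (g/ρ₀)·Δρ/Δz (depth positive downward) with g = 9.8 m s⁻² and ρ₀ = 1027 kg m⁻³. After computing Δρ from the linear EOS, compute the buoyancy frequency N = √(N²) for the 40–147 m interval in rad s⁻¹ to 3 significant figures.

ΔT = -7.0 K, ΔS = +0.01 psu (deep − shallow).
Δρ/ρ₀ = −αΔT + βΔS = 1.61 × 10⁻³ + 7.70 × 10⁻⁶ = 1.6177 × 10⁻³, so Δρ ≈ 1.661 kg m⁻³.
N² = (g/ρ₀)·Δρ/Δz = g·(Δρ/ρ₀)/Δz = 9.8 × 1.6177 × 10⁻³ / 107 = 1.4816 × 10⁻⁴ s⁻².
N = √(1.4816 × 10⁻⁴) = 0.012172 rad s⁻¹ ≈ 0.0122 rad s⁻¹.

0.0122 rad s⁻¹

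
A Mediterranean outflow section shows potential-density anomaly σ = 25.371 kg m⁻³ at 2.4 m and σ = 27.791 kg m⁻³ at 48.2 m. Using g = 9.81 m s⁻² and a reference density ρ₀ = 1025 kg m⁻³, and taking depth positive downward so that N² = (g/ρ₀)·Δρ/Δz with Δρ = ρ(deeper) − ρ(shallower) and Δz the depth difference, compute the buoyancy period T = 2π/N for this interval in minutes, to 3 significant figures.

Δρ = 1027.791 − 1025.371 = 2.420 kg m⁻³ over Δz = 48.2 − 2.4 = 45.8 m.
N² = (9.81/1025) × (2.420/45.8) = 5.0570 × 10⁻⁴ s⁻².
N = √(5.0570 × 10⁻⁴) = 0.022488 rad s⁻¹, so T = 2π/N = 279.40 s = 4.6567 min ≈ 4.66 min.

4.66 min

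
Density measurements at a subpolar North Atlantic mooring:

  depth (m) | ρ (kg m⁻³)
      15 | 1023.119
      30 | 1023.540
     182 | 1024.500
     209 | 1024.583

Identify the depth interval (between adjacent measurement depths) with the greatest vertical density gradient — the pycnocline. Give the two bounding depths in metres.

Compute the density gradient over each adjacent pair:
  15–30 m: Δρ/Δz = 0.421/15 = 0.028 kg m⁻⁴
  30–182 m: Δρ/Δz = 0.960/152 = 6.3 × 10⁻³ kg m⁻⁴
  182–209 m: Δρ/Δz = 0.083/27 = 3.1 × 10⁻³ kg m⁻⁴
The largest gradient is in the 15–30 m interval — the pycnocline.

15–30 m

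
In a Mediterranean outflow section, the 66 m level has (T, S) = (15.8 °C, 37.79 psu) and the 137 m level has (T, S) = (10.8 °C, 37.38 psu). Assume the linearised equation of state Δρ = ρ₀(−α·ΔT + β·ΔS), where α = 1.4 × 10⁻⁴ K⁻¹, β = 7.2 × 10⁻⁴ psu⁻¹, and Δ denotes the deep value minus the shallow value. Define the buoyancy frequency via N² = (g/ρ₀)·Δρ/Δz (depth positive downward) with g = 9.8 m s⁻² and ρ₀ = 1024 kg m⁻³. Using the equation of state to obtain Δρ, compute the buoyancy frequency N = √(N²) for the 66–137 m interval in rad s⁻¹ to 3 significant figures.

ΔT = -5.0 K, ΔS = -0.41 psu (deep − shallow).
Δρ/ρ₀ = −αΔT + βΔS = 7.00 × 10⁻⁴ − 2.952 × 10⁻⁴ = 4.048 × 10⁻⁴, so Δρ ≈ 0.4145 kg m⁻³.
N² = (g/ρ₀)·Δρ/Δz = g·(Δρ/ρ₀)/Δz = 9.8 × 4.048 × 10⁻⁴ / 71 = 5.5874 × 10⁻⁵ s⁻².
N = √(5.5874 × 10⁻⁵) = 7.4749 × 10⁻³ rad s⁻¹ ≈ 7.47 × 10⁻³ rad s⁻¹.

7.47 × 10⁻³ rad s⁻¹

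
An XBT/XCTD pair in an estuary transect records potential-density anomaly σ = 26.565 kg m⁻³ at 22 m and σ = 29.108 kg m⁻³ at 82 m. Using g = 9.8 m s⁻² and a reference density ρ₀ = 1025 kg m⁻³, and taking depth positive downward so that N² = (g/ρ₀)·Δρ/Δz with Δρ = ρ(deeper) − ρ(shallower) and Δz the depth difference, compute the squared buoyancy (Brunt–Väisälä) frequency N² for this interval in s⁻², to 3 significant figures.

Δρ = 1029.108 − 1026.565 = 2.543 kg m⁻³ over Δz = 82 − 22 = 60 m.
N² = (9.8/1025) × (2.543/60) = 4.0523 × 10⁻⁴ s⁻² ≈ 4.05 × 10⁻⁴ s⁻².

4.05 × 10⁻⁴ s⁻²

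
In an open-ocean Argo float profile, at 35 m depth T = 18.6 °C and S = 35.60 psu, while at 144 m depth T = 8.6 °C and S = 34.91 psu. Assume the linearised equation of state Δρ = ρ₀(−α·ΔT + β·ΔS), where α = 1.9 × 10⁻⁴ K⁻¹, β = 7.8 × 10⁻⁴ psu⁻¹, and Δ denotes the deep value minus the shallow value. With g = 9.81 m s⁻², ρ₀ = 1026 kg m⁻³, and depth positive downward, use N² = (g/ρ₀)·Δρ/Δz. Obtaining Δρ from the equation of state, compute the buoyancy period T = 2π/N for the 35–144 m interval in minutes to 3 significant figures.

ΔT = -10.0 K, ΔS = -0.69 psu (deep − shallow).
Δρ/ρ₀ = −αΔT + βΔS = 1.90 × 10⁻³ − 5.382 × 10⁻⁴ = 1.3618 × 10⁻³, so Δρ ≈ 1.397 kg m⁻³.
N² = (g/ρ₀)·Δρ/Δz = g·(Δρ/ρ₀)/Δz = 9.81 × 1.3618 × 10⁻³ / 109 = 1.2256 × 10⁻⁴ s⁻².
N = √(1.2256 × 10⁻⁴) = 0.011071 rad s⁻¹ → T = 2π/N = 567.54 s = 9.4590 min ≈ 9.46 min.

9.46 min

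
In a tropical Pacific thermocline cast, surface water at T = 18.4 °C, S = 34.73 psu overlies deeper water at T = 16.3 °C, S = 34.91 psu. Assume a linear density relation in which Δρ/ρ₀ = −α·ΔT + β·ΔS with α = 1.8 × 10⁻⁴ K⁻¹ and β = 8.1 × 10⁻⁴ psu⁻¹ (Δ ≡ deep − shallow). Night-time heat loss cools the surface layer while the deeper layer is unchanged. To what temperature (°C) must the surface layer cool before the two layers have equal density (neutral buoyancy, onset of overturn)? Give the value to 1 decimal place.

Neutral buoyancy requires Δρ = 0, i.e. −α(T_deep − T_surf′) + β(S_deep − S_surf) = 0.
T_surf′ = T_deep − (β/α)·ΔS = 16.3 − (8.1 × 10⁻⁴/1.8 × 10⁻⁴)·(+0.18) = 15.490 °C.
Cooling required: 18.4 − (15.490) = 2.910 °C.

15.5 °C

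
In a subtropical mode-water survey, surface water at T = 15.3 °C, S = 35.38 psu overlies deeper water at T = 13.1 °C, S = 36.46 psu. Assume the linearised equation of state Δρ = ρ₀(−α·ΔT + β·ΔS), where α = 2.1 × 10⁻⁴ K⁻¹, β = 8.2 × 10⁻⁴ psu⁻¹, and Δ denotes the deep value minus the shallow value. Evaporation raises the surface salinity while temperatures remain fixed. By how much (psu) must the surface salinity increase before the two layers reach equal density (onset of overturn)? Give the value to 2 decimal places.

1.64 psu

Neutral buoyancy requires −α(T_deep − T_surf) + β(S_deep − S_surf′) = 0.
S_surf′ = S_deep − (α/β)·ΔT = 36.46 − (2.1 × 10⁻⁴/8.2 × 10⁻⁴)·(-2.2) = 37.0234 psu.
Increase required: 37.0234 − 35.38 = 1.6434 psu.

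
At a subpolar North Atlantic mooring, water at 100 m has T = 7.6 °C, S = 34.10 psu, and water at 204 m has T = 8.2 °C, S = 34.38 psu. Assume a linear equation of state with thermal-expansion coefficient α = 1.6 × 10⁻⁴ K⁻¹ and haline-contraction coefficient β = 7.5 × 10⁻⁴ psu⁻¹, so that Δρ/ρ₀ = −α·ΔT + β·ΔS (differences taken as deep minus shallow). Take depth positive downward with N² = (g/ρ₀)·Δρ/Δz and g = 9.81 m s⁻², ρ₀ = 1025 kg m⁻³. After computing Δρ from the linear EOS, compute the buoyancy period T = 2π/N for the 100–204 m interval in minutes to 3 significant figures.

ΔT = +0.6 K, ΔS = +0.28 psu (deep − shallow).
Δρ/ρ₀ = −αΔT + βΔS = -9.60 × 10⁻⁵ + 2.10 × 10⁻⁴ = 1.14 × 10⁻⁴, so Δρ ≈ 0.1169 kg m⁻³.
N² = (g/ρ₀)·Δρ/Δz = g·(Δρ/ρ₀)/Δz = 9.81 × 1.14 × 10⁻⁴ / 104 = 1.0753 × 10⁻⁵ s⁻².
N = √(1.0753 × 10⁻⁵) = 3.2792 × 10⁻³ rad s⁻¹ → T = 2π/N = 1.9161 × 10³ s = 31.935 min ≈ 31.9 min.

31.9 min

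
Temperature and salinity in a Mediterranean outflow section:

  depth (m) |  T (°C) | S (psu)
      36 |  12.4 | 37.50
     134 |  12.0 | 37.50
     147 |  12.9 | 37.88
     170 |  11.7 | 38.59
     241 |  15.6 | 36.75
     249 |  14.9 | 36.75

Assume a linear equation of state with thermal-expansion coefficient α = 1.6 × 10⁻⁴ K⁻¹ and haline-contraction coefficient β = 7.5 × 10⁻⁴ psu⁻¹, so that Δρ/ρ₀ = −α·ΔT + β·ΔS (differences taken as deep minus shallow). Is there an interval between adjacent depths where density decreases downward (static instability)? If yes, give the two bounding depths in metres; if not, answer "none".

Evaluate Δρ/ρ₀ = −αΔT + βΔS across each adjacent pair:
  36–134 m: −αΔT+βΔS = −(1.6 × 10⁻⁴)(-0.4)+(7.5 × 10⁻⁴)(+0.00) = 6.4 × 10⁻⁵ → stable
  134–147 m: −αΔT+βΔS = −(1.6 × 10⁻⁴)(+0.9)+(7.5 × 10⁻⁴)(+0.38) = 1.4 × 10⁻⁴ → stable
  147–170 m: −αΔT+βΔS = −(1.6 × 10⁻⁴)(-1.2)+(7.5 × 10⁻⁴)(+0.71) = 7.2 × 10⁻⁴ → stable
  170–241 m: −αΔT+βΔS = −(1.6 × 10⁻⁴)(+3.9)+(7.5 × 10⁻⁴)(-1.84) = -2.0 × 10⁻³ → UNSTABLE
  241–249 m: −αΔT+βΔS = −(1.6 × 10⁻⁴)(-0.7)+(7.5 × 10⁻⁴)(+0.00) = 1.1 × 10⁻⁴ → stable
The 170–241 m interval has Δρ < 0: lighter water underlies denser water.

170–241 m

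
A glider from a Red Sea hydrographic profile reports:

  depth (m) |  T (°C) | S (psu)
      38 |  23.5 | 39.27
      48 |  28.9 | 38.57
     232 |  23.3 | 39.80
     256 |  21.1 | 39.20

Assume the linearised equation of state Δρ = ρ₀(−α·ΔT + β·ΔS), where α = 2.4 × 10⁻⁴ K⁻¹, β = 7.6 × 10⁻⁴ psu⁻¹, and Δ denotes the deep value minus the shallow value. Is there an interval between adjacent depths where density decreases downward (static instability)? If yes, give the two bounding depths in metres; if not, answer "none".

38–48 m

Evaluate Δρ/ρ₀ = −αΔT + βΔS across each adjacent pair:
  38–48 m: −αΔT+βΔS = −(2.4 × 10⁻⁴)(+5.4)+(7.6 × 10⁻⁴)(-0.70) = -1.8 × 10⁻³ → UNSTABLE
  48–232 m: −αΔT+βΔS = −(2.4 × 10⁻⁴)(-5.6)+(7.6 × 10⁻⁴)(+1.23) = 2.3 × 10⁻³ → stable
  232–256 m: −αΔT+βΔS = −(2.4 × 10⁻⁴)(-2.2)+(7.6 × 10⁻⁴)(-0.60) = 7.2 × 10⁻⁵ → stable
The 38–48 m interval has Δρ < 0: lighter water underlies denser water.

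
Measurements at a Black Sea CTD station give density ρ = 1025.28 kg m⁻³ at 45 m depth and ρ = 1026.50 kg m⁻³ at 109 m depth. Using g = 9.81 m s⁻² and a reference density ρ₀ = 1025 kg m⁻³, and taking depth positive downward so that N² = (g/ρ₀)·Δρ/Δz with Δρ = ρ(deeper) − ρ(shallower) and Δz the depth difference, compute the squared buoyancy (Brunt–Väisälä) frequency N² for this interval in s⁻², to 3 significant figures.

1.82 × 10⁻⁴ s⁻²

Δρ = 1026.50 − 1025.28 = 1.22 kg m⁻³ over Δz = 109 − 45 = 64 m.
N² = (9.81/1025) × (1.22/64) = 1.8244 × 10⁻⁴ s⁻² ≈ 1.82 × 10⁻⁴ s⁻².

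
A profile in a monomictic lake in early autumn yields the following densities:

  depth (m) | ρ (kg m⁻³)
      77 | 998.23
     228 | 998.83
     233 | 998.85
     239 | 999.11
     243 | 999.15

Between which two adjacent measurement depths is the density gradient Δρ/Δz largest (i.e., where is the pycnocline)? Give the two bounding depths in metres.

233–239 m

Compute the density gradient over each adjacent pair:
  77–228 m: Δρ/Δz = 0.60/151 = 4.0 × 10⁻³ kg m⁻⁴
  228–233 m: Δρ/Δz = 0.02/5 = 4.0 × 10⁻³ kg m⁻⁴
  233–239 m: Δρ/Δz = 0.26/6 = 0.043 kg m⁻⁴
  239–243 m: Δρ/Δz = 0.04/4 = 0.010 kg m⁻⁴
The largest gradient is in the 233–239 m interval — the pycnocline.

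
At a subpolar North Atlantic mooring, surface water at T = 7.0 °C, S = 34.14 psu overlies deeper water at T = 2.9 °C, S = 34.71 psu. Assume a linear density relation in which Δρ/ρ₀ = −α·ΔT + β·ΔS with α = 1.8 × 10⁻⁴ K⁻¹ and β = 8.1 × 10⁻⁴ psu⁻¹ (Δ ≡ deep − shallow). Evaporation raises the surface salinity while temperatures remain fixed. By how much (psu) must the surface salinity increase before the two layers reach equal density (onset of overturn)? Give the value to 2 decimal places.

1.48 psu

Neutral buoyancy requires −α(T_deep − T_surf) + β(S_deep − S_surf′) = 0.
S_surf′ = S_deep − (α/β)·ΔT = 34.71 − (1.8 × 10⁻⁴/8.1 × 10⁻⁴)·(-4.1) = 35.6211 psu.
Increase required: 35.6211 − 34.14 = 1.4811 psu.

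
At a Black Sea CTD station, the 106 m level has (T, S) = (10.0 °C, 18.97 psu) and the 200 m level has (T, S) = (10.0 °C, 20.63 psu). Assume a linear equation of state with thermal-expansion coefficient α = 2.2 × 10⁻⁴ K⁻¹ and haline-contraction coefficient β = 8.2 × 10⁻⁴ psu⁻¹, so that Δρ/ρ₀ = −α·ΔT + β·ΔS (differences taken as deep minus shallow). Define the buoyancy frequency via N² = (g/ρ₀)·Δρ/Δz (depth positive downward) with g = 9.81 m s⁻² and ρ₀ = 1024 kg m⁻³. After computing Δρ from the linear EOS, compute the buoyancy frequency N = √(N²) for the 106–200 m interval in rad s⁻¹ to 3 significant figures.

ΔT = +0.0 K, ΔS = +1.66 psu (deep − shallow).
Δρ/ρ₀ = −αΔT + βΔS = 0 + 1.3612 × 10⁻³ = 1.3612 × 10⁻³, so Δρ ≈ 1.394 kg m⁻³.
N² = (g/ρ₀)·Δρ/Δz = g·(Δρ/ρ₀)/Δz = 9.81 × 1.3612 × 10⁻³ / 94 = 1.4206 × 10⁻⁴ s⁻².
N = √(1.4206 × 10⁻⁴) = 0.011919 rad s⁻¹ ≈ 0.0119 rad s⁻¹.

0.0119 rad s⁻¹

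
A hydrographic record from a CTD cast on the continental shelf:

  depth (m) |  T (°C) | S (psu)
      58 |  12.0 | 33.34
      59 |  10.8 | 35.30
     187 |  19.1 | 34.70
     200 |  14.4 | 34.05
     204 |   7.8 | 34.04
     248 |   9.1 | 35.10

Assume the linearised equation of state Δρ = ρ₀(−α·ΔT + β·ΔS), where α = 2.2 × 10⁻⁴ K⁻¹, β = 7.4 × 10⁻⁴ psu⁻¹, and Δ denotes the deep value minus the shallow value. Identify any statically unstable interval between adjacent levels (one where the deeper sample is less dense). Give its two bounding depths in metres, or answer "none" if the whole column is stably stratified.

Evaluate Δρ/ρ₀ = −αΔT + βΔS across each adjacent pair:
  58–59 m: −αΔT+βΔS = −(2.2 × 10⁻⁴)(-1.2)+(7.4 × 10⁻⁴)(+1.96) = 1.7 × 10⁻³ → stable
  59–187 m: −αΔT+βΔS = −(2.2 × 10⁻⁴)(+8.3)+(7.4 × 10⁻⁴)(-0.60) = -2.3 × 10⁻³ → UNSTABLE
  187–200 m: −αΔT+βΔS = −(2.2 × 10⁻⁴)(-4.7)+(7.4 × 10⁻⁴)(-0.65) = 5.5 × 10⁻⁴ → stable
  200–204 m: −αΔT+βΔS = −(2.2 × 10⁻⁴)(-6.6)+(7.4 × 10⁻⁴)(-0.01) = 1.4 × 10⁻³ → stable
  204–248 m: −αΔT+βΔS = −(2.2 × 10⁻⁴)(+1.3)+(7.4 × 10⁻⁴)(+1.06) = 5.0 × 10⁻⁴ → stable
The 59–187 m interval has Δρ < 0: lighter water underlies denser water.

59–187 m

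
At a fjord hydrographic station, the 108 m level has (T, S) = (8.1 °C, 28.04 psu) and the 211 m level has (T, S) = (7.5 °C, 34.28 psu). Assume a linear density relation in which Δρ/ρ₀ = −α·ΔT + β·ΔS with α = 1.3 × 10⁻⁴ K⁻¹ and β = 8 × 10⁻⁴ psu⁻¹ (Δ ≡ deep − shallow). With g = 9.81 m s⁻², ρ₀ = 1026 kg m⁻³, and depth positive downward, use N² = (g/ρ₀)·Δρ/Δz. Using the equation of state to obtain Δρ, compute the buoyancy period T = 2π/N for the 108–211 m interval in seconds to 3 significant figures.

286 s

ΔT = -0.6 K, ΔS = +6.24 psu (deep − shallow).
Δρ/ρ₀ = −αΔT + βΔS = 7.80 × 10⁻⁵ + 4.992 × 10⁻³ = 5.07 × 10⁻³, so Δρ ≈ 5.202 kg m⁻³.
N² = (g/ρ₀)·Δρ/Δz = g·(Δρ/ρ₀)/Δz = 9.81 × 5.07 × 10⁻³ / 103 = 4.8288 × 10⁻⁴ s⁻².
N = √(4.8288 × 10⁻⁴) = 0.021975 rad s⁻¹ → T = 2π/N = 285.92 s ≈ 286 s.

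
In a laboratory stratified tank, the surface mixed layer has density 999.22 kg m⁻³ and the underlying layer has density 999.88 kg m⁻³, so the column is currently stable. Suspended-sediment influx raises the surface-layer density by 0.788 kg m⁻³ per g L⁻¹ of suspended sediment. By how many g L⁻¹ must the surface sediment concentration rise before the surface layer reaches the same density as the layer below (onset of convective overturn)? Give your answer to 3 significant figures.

Density deficit of the surface layer: 999.88 − 999.22 = 0.66 kg m⁻³.
Required change = 0.66 / 0.788 = 0.838 g L⁻¹.

0.838 g L⁻¹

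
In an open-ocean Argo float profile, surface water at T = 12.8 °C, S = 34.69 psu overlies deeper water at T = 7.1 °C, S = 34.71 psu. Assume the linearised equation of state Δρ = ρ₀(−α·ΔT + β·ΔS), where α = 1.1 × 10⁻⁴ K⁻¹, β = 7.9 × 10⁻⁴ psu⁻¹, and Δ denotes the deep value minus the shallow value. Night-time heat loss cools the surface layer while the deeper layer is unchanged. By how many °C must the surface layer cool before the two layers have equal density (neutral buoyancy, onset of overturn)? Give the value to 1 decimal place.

5.8 °C

Neutral buoyancy requires Δρ = 0, i.e. −α(T_deep − T_surf′) + β(S_deep − S_surf) = 0.
T_surf′ = T_deep − (β/α)·ΔS = 7.1 − (7.9 × 10⁻⁴/1.1 × 10⁻⁴)·(+0.02) = 6.956 °C.
Cooling required: 12.8 − (6.956) = 5.844 °C.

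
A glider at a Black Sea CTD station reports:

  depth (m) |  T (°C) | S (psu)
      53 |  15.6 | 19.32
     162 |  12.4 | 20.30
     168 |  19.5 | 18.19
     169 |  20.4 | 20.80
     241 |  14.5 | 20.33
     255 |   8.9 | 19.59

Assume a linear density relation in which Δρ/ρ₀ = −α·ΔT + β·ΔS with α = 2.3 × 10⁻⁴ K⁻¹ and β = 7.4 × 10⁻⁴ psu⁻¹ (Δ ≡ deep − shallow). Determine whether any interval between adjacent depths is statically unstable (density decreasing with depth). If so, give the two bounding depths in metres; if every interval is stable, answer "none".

Evaluate Δρ/ρ₀ = −αΔT + βΔS across each adjacent pair:
  53–162 m: −αΔT+βΔS = −(2.3 × 10⁻⁴)(-3.2)+(7.4 × 10⁻⁴)(+0.98) = 1.5 × 10⁻³ → stable
  162–168 m: −αΔT+βΔS = −(2.3 × 10⁻⁴)(+7.1)+(7.4 × 10⁻⁴)(-2.11) = -3.2 × 10⁻³ → UNSTABLE
  168–169 m: −αΔT+βΔS = −(2.3 × 10⁻⁴)(+0.9)+(7.4 × 10⁻⁴)(+2.61) = 1.7 × 10⁻³ → stable
  169–241 m: −αΔT+βΔS = −(2.3 × 10⁻⁴)(-5.9)+(7.4 × 10⁻⁴)(-0.47) = 1.0 × 10⁻³ → stable
  241–255 m: −αΔT+βΔS = −(2.3 × 10⁻⁴)(-5.6)+(7.4 × 10⁻⁴)(-0.74) = 7.4 × 10⁻⁴ → stable
The 162–168 m interval has Δρ < 0: lighter water underlies denser water.

162–168 m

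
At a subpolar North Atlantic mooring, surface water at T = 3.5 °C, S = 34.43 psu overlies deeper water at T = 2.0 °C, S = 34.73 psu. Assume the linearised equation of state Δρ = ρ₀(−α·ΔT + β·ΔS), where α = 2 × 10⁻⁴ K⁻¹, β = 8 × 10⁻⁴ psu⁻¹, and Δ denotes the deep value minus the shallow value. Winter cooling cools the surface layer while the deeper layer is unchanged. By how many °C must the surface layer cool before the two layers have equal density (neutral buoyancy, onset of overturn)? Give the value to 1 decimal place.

Neutral buoyancy requires Δρ = 0, i.e. −α(T_deep − T_surf′) + β(S_deep − S_surf) = 0.
T_surf′ = T_deep − (β/α)·ΔS = 2.0 − (8 × 10⁻⁴/2 × 10⁻⁴)·(+0.30) = 0.800 °C.
Cooling required: 3.5 − (0.800) = 2.700 °C.

2.7 °C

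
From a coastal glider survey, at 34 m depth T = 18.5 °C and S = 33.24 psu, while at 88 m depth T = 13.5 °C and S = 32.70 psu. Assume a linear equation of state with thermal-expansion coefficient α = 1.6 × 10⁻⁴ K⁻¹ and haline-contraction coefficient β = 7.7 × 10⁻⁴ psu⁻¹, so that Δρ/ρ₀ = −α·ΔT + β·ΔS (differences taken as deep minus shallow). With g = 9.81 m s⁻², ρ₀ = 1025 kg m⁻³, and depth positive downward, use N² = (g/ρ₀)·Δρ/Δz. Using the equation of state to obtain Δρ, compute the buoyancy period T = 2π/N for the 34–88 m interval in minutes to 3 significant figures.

12.5 min

ΔT = -5.0 K, ΔS = -0.54 psu (deep − shallow).
Δρ/ρ₀ = −αΔT + βΔS = 8.00 × 10⁻⁴ − 4.158 × 10⁻⁴ = 3.842 × 10⁻⁴, so Δρ ≈ 0.3938 kg m⁻³.
N² = (g/ρ₀)·Δρ/Δz = g·(Δρ/ρ₀)/Δz = 9.81 × 3.842 × 10⁻⁴ / 54 = 6.9796 × 10⁻⁵ s⁻².
N = √(6.9796 × 10⁻⁵) = 8.3544 × 10⁻³ rad s⁻¹ → T = 2π/N = 752.08 s = 12.535 min ≈ 12.5 min.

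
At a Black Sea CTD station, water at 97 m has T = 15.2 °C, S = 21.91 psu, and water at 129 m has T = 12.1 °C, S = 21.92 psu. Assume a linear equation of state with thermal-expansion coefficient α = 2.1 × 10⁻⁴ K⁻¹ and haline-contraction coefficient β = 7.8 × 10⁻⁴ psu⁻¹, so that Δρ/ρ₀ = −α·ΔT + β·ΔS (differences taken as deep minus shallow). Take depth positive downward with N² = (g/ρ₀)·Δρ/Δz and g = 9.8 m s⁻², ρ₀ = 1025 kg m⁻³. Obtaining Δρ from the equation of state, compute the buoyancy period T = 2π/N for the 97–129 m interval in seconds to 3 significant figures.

442 s

ΔT = -3.1 K, ΔS = +0.01 psu (deep − shallow).
Δρ/ρ₀ = −αΔT + βΔS = 6.51 × 10⁻⁴ + 7.80 × 10⁻⁶ = 6.588 × 10⁻⁴, so Δρ ≈ 0.6753 kg m⁻³.
N² = (g/ρ₀)·Δρ/Δz = g·(Δρ/ρ₀)/Δz = 9.8 × 6.588 × 10⁻⁴ / 32 = 2.0176 × 10⁻⁴ s⁻².
N = √(2.0176 × 10⁻⁴) = 0.014204 rad s⁻¹ → T = 2π/N = 442.35 s ≈ 442 s.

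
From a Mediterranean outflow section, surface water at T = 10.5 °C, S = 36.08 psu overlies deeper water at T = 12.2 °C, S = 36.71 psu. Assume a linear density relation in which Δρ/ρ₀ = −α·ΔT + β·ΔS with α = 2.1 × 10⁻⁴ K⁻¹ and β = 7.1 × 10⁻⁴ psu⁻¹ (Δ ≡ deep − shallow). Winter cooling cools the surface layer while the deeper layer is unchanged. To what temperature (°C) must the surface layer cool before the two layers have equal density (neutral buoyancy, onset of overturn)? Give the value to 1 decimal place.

Neutral buoyancy requires Δρ = 0, i.e. −α(T_deep − T_surf′) + β(S_deep − S_surf) = 0.
T_surf′ = T_deep − (β/α)·ΔS = 12.2 − (7.1 × 10⁻⁴/2.1 × 10⁻⁴)·(+0.63) = 10.070 °C.
Cooling required: 10.5 − (10.070) = 0.430 °C.

10.1 °C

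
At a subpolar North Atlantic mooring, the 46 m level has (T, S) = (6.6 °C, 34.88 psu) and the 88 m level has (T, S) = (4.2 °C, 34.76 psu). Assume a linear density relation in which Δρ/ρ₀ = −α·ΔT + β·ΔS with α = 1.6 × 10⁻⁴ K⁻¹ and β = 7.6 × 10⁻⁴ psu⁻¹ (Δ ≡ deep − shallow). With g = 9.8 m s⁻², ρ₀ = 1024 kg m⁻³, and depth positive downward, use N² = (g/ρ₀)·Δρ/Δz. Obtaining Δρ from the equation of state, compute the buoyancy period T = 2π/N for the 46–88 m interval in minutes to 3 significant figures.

12.7 min

ΔT = -2.4 K, ΔS = -0.12 psu (deep − shallow).
Δρ/ρ₀ = −αΔT + βΔS = 3.84 × 10⁻⁴ − 9.12 × 10⁻⁵ = 2.928 × 10⁻⁴, so Δρ ≈ 0.2998 kg m⁻³.
N² = (g/ρ₀)·Δρ/Δz = g·(Δρ/ρ₀)/Δz = 9.8 × 2.928 × 10⁻⁴ / 42 = 6.8320 × 10⁻⁵ s⁻².
N = √(6.8320 × 10⁻⁵) = 8.2656 × 10⁻³ rad s⁻¹ → T = 2π/N = 760.16 s = 12.669 min ≈ 12.7 min.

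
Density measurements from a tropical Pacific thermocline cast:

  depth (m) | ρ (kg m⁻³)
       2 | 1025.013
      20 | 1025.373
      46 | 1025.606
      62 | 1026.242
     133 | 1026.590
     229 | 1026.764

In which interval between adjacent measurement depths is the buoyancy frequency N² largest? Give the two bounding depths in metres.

Compute the density gradient over each adjacent pair:
  2–20 m: Δρ/Δz = 0.360/18 = 0.020 kg m⁻⁴
  20–46 m: Δρ/Δz = 0.233/26 = 9.0 × 10⁻³ kg m⁻⁴
  46–62 m: Δρ/Δz = 0.636/16 = 0.040 kg m⁻⁴
  62–133 m: Δρ/Δz = 0.348/71 = 4.9 × 10⁻³ kg m⁻⁴
  133–229 m: Δρ/Δz = 0.174/96 = 1.8 × 10⁻³ kg m⁻⁴
The largest gradient is in the 46–62 m interval — the pycnocline.

46–62 m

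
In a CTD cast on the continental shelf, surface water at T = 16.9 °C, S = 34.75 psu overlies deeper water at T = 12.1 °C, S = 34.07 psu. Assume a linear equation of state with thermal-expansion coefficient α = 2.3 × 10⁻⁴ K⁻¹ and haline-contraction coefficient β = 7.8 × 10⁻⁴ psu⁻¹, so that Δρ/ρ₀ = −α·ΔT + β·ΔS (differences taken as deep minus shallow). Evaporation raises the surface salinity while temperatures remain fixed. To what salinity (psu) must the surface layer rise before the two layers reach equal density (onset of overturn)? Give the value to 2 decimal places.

Neutral buoyancy requires −α(T_deep − T_surf) + β(S_deep − S_surf′) = 0.
S_surf′ = S_deep − (α/β)·ΔT = 34.07 − (2.3 × 10⁻⁴/7.8 × 10⁻⁴)·(-4.8) = 35.4854 psu.
Increase required: 35.4854 − 34.75 = 0.7354 psu.

35.49 psu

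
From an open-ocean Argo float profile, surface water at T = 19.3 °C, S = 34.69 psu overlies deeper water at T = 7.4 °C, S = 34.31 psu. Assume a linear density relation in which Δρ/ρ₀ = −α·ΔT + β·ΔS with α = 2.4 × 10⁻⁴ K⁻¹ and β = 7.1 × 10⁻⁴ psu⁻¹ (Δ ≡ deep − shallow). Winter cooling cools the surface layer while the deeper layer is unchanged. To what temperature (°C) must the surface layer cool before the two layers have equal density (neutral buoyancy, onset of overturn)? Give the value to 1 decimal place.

Neutral buoyancy requires Δρ = 0, i.e. −α(T_deep − T_surf′) + β(S_deep − S_surf) = 0.
T_surf′ = T_deep − (β/α)·ΔS = 7.4 − (7.1 × 10⁻⁴/2.4 × 10⁻⁴)·(-0.38) = 8.524 °C.
Cooling required: 19.3 − (8.524) = 10.776 °C.

8.5 °C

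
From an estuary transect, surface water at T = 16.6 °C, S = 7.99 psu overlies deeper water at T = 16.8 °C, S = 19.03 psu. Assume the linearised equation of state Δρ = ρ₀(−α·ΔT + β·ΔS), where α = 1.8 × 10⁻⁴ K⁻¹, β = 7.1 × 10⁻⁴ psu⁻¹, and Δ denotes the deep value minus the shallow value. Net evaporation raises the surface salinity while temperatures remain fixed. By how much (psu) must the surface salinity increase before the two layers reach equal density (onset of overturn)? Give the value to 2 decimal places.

10.99 psu

Neutral buoyancy requires −α(T_deep − T_surf) + β(S_deep − S_surf′) = 0.
S_surf′ = S_deep − (α/β)·ΔT = 19.03 − (1.8 × 10⁻⁴/7.1 × 10⁻⁴)·(+0.2) = 18.9793 psu.
Increase required: 18.9793 − 7.99 = 10.9893 psu.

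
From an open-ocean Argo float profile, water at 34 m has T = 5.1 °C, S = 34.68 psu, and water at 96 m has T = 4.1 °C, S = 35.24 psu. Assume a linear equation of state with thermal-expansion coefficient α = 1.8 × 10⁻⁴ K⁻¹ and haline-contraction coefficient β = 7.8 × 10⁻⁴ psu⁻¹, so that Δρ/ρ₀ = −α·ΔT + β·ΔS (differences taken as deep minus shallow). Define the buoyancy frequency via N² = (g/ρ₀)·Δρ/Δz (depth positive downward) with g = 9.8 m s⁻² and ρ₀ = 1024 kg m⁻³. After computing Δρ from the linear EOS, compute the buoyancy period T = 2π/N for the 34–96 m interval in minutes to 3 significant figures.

10.6 min

ΔT = -1.0 K, ΔS = +0.56 psu (deep − shallow).
Δρ/ρ₀ = −αΔT + βΔS = 1.80 × 10⁻⁴ + 4.368 × 10⁻⁴ = 6.168 × 10⁻⁴, so Δρ ≈ 0.6316 kg m⁻³.
N² = (g/ρ₀)·Δρ/Δz = g·(Δρ/ρ₀)/Δz = 9.8 × 6.168 × 10⁻⁴ / 62 = 9.7494 × 10⁻⁵ s⁻².
N = √(9.7494 × 10⁻⁵) = 9.8739 × 10⁻³ rad s⁻¹ → T = 2π/N = 636.34 s = 10.606 min ≈ 10.6 min.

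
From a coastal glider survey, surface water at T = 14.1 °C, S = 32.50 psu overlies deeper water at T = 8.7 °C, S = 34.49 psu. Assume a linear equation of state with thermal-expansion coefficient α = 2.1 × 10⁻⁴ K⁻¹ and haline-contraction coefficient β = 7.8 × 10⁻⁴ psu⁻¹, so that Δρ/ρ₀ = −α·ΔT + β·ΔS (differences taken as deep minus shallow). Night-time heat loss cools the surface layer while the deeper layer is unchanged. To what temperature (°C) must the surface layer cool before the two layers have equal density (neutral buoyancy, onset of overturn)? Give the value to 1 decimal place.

1.3 °C

Neutral buoyancy requires Δρ = 0, i.e. −α(T_deep − T_surf′) + β(S_deep − S_surf) = 0.
T_surf′ = T_deep − (β/α)·ΔS = 8.7 − (7.8 × 10⁻⁴/2.1 × 10⁻⁴)·(+1.99) = 1.309 °C.
Cooling required: 14.1 − (1.309) = 12.791 °C.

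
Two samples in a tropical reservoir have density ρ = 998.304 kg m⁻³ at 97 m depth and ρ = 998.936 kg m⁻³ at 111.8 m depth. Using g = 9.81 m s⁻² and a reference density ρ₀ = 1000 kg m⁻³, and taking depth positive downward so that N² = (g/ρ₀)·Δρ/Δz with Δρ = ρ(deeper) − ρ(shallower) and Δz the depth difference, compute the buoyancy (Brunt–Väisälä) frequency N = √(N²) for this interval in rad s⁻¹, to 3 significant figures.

0.0205 rad s⁻¹

Δρ = 998.936 − 998.304 = 0.632 kg m⁻³ over Δz = 111.8 − 97 = 14.8 m.
N² = (9.81/1000) × (0.632/14.8) = 4.1891 × 10⁻⁴ s⁻².
N = √(4.1891 × 10⁻⁴) = 0.020467 rad s⁻¹ ≈ 0.0205 rad s⁻¹.
N² > 0, so the interval is statically stable.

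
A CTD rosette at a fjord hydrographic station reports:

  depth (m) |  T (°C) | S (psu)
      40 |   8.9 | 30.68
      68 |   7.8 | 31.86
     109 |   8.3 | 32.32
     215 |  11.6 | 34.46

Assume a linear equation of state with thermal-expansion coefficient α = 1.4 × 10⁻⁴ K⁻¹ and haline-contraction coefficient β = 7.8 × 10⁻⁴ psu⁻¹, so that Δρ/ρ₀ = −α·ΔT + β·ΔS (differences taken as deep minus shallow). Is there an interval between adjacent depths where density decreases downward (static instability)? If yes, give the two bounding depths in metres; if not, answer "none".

none

Evaluate Δρ/ρ₀ = −αΔT + βΔS across each adjacent pair:
  40–68 m: −αΔT+βΔS = −(1.4 × 10⁻⁴)(-1.1)+(7.8 × 10⁻⁴)(+1.18) = 1.1 × 10⁻³ → stable
  68–109 m: −αΔT+βΔS = −(1.4 × 10⁻⁴)(+0.5)+(7.8 × 10⁻⁴)(+0.46) = 2.9 × 10⁻⁴ → stable
  109–215 m: −αΔT+βΔS = −(1.4 × 10⁻⁴)(+3.3)+(7.8 × 10⁻⁴)(+2.14) = 1.2 × 10⁻³ → stable
Every interval has Δρ > 0: the column is stably stratified throughout.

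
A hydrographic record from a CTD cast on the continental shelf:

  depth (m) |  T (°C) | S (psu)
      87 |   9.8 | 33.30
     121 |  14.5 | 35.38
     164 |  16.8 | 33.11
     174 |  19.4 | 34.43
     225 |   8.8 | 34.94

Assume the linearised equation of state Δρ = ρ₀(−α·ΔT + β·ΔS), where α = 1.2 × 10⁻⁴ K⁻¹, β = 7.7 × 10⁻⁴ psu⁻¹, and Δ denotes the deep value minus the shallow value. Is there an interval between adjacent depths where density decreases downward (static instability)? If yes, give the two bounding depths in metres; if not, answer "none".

Evaluate Δρ/ρ₀ = −αΔT + βΔS across each adjacent pair:
  87–121 m: −αΔT+βΔS = −(1.2 × 10⁻⁴)(+4.7)+(7.7 × 10⁻⁴)(+2.08) = 1.0 × 10⁻³ → stable
  121–164 m: −αΔT+βΔS = −(1.2 × 10⁻⁴)(+2.3)+(7.7 × 10⁻⁴)(-2.27) = -2.0 × 10⁻³ → UNSTABLE
  164–174 m: −αΔT+βΔS = −(1.2 × 10⁻⁴)(+2.6)+(7.7 × 10⁻⁴)(+1.32) = 7.0 × 10⁻⁴ → stable
  174–225 m: −αΔT+βΔS = −(1.2 × 10⁻⁴)(-10.6)+(7.7 × 10⁻⁴)(+0.51) = 1.7 × 10⁻³ → stable
The 121–164 m interval has Δρ < 0: lighter water underlies denser water.

121–164 m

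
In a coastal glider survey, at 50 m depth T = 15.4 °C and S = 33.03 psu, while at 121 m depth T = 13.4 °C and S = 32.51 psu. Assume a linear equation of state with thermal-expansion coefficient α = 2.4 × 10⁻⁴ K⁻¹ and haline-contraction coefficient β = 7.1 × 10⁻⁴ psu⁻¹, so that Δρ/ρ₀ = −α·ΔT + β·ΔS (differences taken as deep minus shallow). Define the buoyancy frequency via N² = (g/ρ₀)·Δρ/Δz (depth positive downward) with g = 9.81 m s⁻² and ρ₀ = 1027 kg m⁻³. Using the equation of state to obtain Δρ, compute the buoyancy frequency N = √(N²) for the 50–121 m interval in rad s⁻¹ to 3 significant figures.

ΔT = -2.0 K, ΔS = -0.52 psu (deep − shallow).
Δρ/ρ₀ = −αΔT + βΔS = 4.80 × 10⁻⁴ − 3.692 × 10⁻⁴ = 1.108 × 10⁻⁴, so Δρ ≈ 0.1138 kg m⁻³.
N² = (g/ρ₀)·Δρ/Δz = g·(Δρ/ρ₀)/Δz = 9.81 × 1.108 × 10⁻⁴ / 71 = 1.5309 × 10⁻⁵ s⁻².
N = √(1.5309 × 10⁻⁵) = 3.9127 × 10⁻³ rad s⁻¹ ≈ 3.91 × 10⁻³ rad s⁻¹.

3.91 × 10⁻³ rad s⁻¹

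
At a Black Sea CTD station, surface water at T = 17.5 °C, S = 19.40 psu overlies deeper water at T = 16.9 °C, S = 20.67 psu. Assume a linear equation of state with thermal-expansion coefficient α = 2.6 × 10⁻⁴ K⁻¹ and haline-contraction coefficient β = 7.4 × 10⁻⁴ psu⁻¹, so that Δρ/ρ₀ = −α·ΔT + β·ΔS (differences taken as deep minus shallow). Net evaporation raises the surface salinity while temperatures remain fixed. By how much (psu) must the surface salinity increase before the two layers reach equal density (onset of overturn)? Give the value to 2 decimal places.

Neutral buoyancy requires −α(T_deep − T_surf) + β(S_deep − S_surf′) = 0.
S_surf′ = S_deep − (α/β)·ΔT = 20.67 − (2.6 × 10⁻⁴/7.4 × 10⁻⁴)·(-0.6) = 20.8808 psu.
Increase required: 20.8808 − 19.40 = 1.4808 psu.

1.48 psu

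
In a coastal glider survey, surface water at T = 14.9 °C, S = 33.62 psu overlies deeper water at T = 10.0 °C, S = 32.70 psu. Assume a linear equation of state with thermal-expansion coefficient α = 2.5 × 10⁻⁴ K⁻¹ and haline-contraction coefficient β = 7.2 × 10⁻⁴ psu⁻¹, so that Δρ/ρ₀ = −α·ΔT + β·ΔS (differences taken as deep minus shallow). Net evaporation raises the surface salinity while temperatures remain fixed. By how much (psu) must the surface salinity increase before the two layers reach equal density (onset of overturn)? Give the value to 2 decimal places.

Neutral buoyancy requires −α(T_deep − T_surf) + β(S_deep − S_surf′) = 0.
S_surf′ = S_deep − (α/β)·ΔT = 32.70 − (2.5 × 10⁻⁴/7.2 × 10⁻⁴)·(-4.9) = 34.4014 psu.
Increase required: 34.4014 − 33.62 = 0.7814 psu.

0.78 psu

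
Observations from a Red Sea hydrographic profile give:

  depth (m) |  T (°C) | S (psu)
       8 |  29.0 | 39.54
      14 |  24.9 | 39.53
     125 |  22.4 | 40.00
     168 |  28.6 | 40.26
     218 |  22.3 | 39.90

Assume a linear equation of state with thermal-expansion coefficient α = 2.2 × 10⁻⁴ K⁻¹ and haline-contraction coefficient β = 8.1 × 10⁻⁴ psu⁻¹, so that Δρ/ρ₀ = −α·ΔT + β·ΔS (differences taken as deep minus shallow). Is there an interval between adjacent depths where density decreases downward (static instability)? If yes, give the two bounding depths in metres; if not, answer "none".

Evaluate Δρ/ρ₀ = −αΔT + βΔS across each adjacent pair:
  8–14 m: −αΔT+βΔS = −(2.2 × 10⁻⁴)(-4.1)+(8.1 × 10⁻⁴)(-0.01) = 8.9 × 10⁻⁴ → stable
  14–125 m: −αΔT+βΔS = −(2.2 × 10⁻⁴)(-2.5)+(8.1 × 10⁻⁴)(+0.47) = 9.3 × 10⁻⁴ → stable
  125–168 m: −αΔT+βΔS = −(2.2 × 10⁻⁴)(+6.2)+(8.1 × 10⁻⁴)(+0.26) = -1.2 × 10⁻³ → UNSTABLE
  168–218 m: −αΔT+βΔS = −(2.2 × 10⁻⁴)(-6.3)+(8.1 × 10⁻⁴)(-0.36) = 1.1 × 10⁻³ → stable
The 125–168 m interval has Δρ < 0: lighter water underlies denser water.

125–168 m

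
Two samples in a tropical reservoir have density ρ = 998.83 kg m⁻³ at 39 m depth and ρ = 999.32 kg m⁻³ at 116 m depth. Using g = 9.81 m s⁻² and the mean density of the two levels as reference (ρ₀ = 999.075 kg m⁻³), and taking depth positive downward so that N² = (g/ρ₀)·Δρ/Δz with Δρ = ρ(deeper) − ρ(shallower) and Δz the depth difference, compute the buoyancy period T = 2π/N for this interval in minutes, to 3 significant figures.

13.2 min

Δρ = 999.32 − 998.83 = 0.49 kg m⁻³ over Δz = 116 − 39 = 77 m.
N² = (9.81/999.075) × (0.49/77) = 6.2485 × 10⁻⁵ s⁻².
N = √(6.2485 × 10⁻⁵) = 7.9047 × 10⁻³ rad s⁻¹, so T = 2π/N = 794.87 s = 13.248 min ≈ 13.2 min.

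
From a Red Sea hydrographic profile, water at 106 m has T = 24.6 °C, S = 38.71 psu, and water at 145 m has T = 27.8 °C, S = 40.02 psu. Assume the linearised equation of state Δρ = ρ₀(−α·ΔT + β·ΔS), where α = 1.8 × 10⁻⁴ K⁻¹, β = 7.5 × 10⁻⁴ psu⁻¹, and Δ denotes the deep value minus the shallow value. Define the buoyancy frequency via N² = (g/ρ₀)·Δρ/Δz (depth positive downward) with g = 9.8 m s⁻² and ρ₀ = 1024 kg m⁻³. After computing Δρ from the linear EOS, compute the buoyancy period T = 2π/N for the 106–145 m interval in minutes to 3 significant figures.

10.4 min

ΔT = +3.2 K, ΔS = +1.31 psu (deep − shallow).
Δρ/ρ₀ = −αΔT + βΔS = -5.76 × 10⁻⁴ + 9.825 × 10⁻⁴ = 4.065 × 10⁻⁴, so Δρ ≈ 0.4163 kg m⁻³.
N² = (g/ρ₀)·Δρ/Δz = g·(Δρ/ρ₀)/Δz = 9.8 × 4.065 × 10⁻⁴ / 39 = 1.0215 × 10⁻⁴ s⁻².
N = √(1.0215 × 10⁻⁴) = 0.010107 rad s⁻¹ → T = 2π/N = 621.67 s = 10.361 min ≈ 10.4 min.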